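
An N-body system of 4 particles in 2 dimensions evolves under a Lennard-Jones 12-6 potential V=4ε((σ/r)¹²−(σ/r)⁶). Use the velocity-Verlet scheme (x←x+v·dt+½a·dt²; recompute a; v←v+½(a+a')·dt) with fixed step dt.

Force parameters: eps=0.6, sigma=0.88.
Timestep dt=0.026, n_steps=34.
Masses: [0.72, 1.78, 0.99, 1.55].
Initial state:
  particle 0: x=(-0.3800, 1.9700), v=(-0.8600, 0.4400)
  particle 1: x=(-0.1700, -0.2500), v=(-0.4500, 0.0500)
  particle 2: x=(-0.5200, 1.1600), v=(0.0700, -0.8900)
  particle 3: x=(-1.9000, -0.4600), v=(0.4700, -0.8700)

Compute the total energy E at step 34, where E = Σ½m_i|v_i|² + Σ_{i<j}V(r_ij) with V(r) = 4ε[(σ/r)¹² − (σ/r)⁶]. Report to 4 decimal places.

step 0: x0=(-0.3800, 1.9700) x1=(-0.1700, -0.2500) x2=(-0.5200, 1.1600) x3=(-1.9000, -0.4600)
step 1: x0=(-0.3981, 2.0060) x1=(-0.1817, -0.2486) x2=(-0.5212, 1.1189) x3=(-1.8877, -0.4826)
step 2: x0=(-0.4147, 2.0527) x1=(-0.1936, -0.2470) x2=(-0.5235, 1.0695) x3=(-1.8754, -0.5052)
step 3: x0=(-0.4314, 2.0993) x1=(-0.2056, -0.2452) x2=(-0.5256, 1.0198) x3=(-1.8630, -0.5278)
step 4: x0=(-0.4481, 2.1444) x1=(-0.2177, -0.2431) x2=(-0.5276, 0.9705) x3=(-1.8505, -0.5503)
step 5: x0=(-0.4650, 2.1881) x1=(-0.2300, -0.2406) x2=(-0.5293, 0.9215) x3=(-1.8379, -0.5728)
step 6: x0=(-0.4819, 2.2309) x1=(-0.2424, -0.2376) x2=(-0.5308, 0.8723) x3=(-1.8253, -0.5953)
step 7: x0=(-0.4988, 2.2731) x1=(-0.2551, -0.2341) x2=(-0.5320, 0.8225) x3=(-1.8125, -0.6177)
step 8: x0=(-0.5158, 2.3149) x1=(-0.2681, -0.2300) x2=(-0.5330, 0.7719) x3=(-1.7995, -0.6401)
step 9: x0=(-0.5327, 2.3564) x1=(-0.2812, -0.2254) x2=(-0.5338, 0.7206) x3=(-1.7865, -0.6624)
step 10: x0=(-0.5496, 2.3976) x1=(-0.2945, -0.2210) x2=(-0.5346, 0.6697) x3=(-1.7733, -0.6847)
step 11: x0=(-0.5666, 2.4388) x1=(-0.3072, -0.2189) x2=(-0.5366, 0.6227) x3=(-1.7600, -0.7069)
step 12: x0=(-0.5835, 2.4798) x1=(-0.3181, -0.2238) x2=(-0.5421, 0.5885) x3=(-1.7465, -0.7290)
step 13: x0=(-0.6004, 2.5207) x1=(-0.3256, -0.2417) x2=(-0.5541, 0.5775) x3=(-1.7329, -0.7510)
step 14: x0=(-0.6173, 2.5616) x1=(-0.3301, -0.2707) x2=(-0.5717, 0.5864) x3=(-1.7190, -0.7730)
step 15: x0=(-0.6343, 2.6025) x1=(-0.3335, -0.3045) x2=(-0.5917, 0.6038) x3=(-1.7050, -0.7948)
step 16: x0=(-0.6512, 2.6432) x1=(-0.3366, -0.3395) x2=(-0.6124, 0.6232) x3=(-1.6907, -0.8165)
step 17: x0=(-0.6681, 2.6840) x1=(-0.3400, -0.3744) x2=(-0.6329, 0.6422) x3=(-1.6763, -0.8382)
step 18: x0=(-0.6850, 2.7246) x1=(-0.3437, -0.4087) x2=(-0.6533, 0.6602) x3=(-1.6616, -0.8597)
step 19: x0=(-0.7020, 2.7653) x1=(-0.3479, -0.4426) x2=(-0.6734, 0.6771) x3=(-1.6466, -0.8811)
step 20: x0=(-0.7189, 2.8059) x1=(-0.3524, -0.4760) x2=(-0.6932, 0.6930) x3=(-1.6313, -0.9024)
step 21: x0=(-0.7358, 2.8465) x1=(-0.3572, -0.5090) x2=(-0.7129, 0.7082) x3=(-1.6158, -0.9236)
step 22: x0=(-0.7527, 2.8870) x1=(-0.3625, -0.5418) x2=(-0.7323, 0.7226) x3=(-1.5999, -0.9446)
step 23: x0=(-0.7697, 2.9275) x1=(-0.3681, -0.5743) x2=(-0.7517, 0.7365) x3=(-1.5836, -0.9654)
step 24: x0=(-0.7866, 2.9680) x1=(-0.3742, -0.6068) x2=(-0.7709, 0.7499) x3=(-1.5669, -0.9862)
step 25: x0=(-0.8035, 3.0084) x1=(-0.3807, -0.6392) x2=(-0.7901, 0.7630) x3=(-1.5498, -1.0067)
step 26: x0=(-0.8204, 3.0489) x1=(-0.3877, -0.6715) x2=(-0.8092, 0.7758) x3=(-1.5322, -1.0271)
step 27: x0=(-0.8373, 3.0893) x1=(-0.3951, -0.7039) x2=(-0.8282, 0.7883) x3=(-1.5140, -1.0473)
step 28: x0=(-0.8543, 3.1297) x1=(-0.4032, -0.7363) x2=(-0.8473, 0.8006) x3=(-1.4952, -1.0672)
step 29: x0=(-0.8712, 3.1700) x1=(-0.4118, -0.7689) x2=(-0.8662, 0.8127) x3=(-1.4758, -1.0870)
step 30: x0=(-0.8881, 3.2104) x1=(-0.4210, -0.8015) x2=(-0.8852, 0.8247) x3=(-1.4557, -1.1065)
step 31: x0=(-0.9050, 3.2507) x1=(-0.4308, -0.8342) x2=(-0.9041, 0.8365) x3=(-1.4349, -1.1258)
step 32: x0=(-0.9219, 3.2911) x1=(-0.4412, -0.8670) x2=(-0.9231, 0.8483) x3=(-1.4135, -1.1449)
step 33: x0=(-0.9389, 3.3314) x1=(-0.4518, -0.8999) x2=(-0.9420, 0.8599) x3=(-1.3918, -1.1639)
step 34: x0=(-0.9558, 3.3717) x1=(-0.4623, -0.9327) x2=(-0.9608, 0.8715) x3=(-1.3703, -1.1830)
step 0 velocities: v0=(-0.8600, 0.4400) v1=(-0.4500, 0.0500) v2=(0.0700, -0.8900) v3=(0.4700, -0.8700)
step 0: KE=1.6707, PE=1.6509, E=3.3216
step 34 velocities: v0=(-0.6508, 1.5500) v1=(-0.3788, -1.2538) v2=(-0.7264, 0.4432) v3=(0.7998, -0.7399)
step 34: KE=3.8226, PE=-0.5780, E=3.2446

3.2446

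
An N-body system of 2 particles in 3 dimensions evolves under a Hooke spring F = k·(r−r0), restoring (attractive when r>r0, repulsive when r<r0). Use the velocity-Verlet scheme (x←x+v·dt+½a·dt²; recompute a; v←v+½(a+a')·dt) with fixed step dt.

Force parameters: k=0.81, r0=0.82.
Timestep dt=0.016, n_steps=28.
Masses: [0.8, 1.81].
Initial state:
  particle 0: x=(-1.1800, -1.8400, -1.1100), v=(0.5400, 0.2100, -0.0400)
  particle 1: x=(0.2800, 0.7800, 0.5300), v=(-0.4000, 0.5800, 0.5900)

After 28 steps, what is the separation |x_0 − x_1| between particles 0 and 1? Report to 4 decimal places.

3.1663

step 0: x0=(-1.1800, -1.8400, -1.1100) x1=(0.2800, 0.7800, 0.5300)
step 1: x0=(-1.1712, -1.8364, -1.1105) x1=(0.2735, 0.7892, 0.5394)
step 2: x0=(-1.1621, -1.8322, -1.1106) x1=(0.2669, 0.7981, 0.5486)
step 3: x0=(-1.1528, -1.8276, -1.1105) x1=(0.2602, 0.8068, 0.5577)
step 4: x0=(-1.1432, -1.8224, -1.1100) x1=(0.2534, 0.8153, 0.5666)
step 5: x0=(-1.1333, -1.8167, -1.1091) x1=(0.2464, 0.8235, 0.5754)
step 6: x0=(-1.1231, -1.8105, -1.1080) x1=(0.2394, 0.8316, 0.5840)
step 7: x0=(-1.1126, -1.8038, -1.1065) x1=(0.2322, 0.8393, 0.5925)
step 8: x0=(-1.1019, -1.7965, -1.1046) x1=(0.2248, 0.8469, 0.6009)
step 9: x0=(-1.0910, -1.7887, -1.1025) x1=(0.2174, 0.8542, 0.6091)
step 10: x0=(-1.0797, -1.7805, -1.1000) x1=(0.2099, 0.8613, 0.6171)
step 11: x0=(-1.0683, -1.7716, -1.0971) x1=(0.2022, 0.8682, 0.6250)
step 12: x0=(-1.0565, -1.7623, -1.0939) x1=(0.1944, 0.8748, 0.6328)
step 13: x0=(-1.0445, -1.7524, -1.0904) x1=(0.1866, 0.8812, 0.6404)
step 14: x0=(-1.0323, -1.7421, -1.0865) x1=(0.1786, 0.8874, 0.6478)
step 15: x0=(-1.0199, -1.7312, -1.0823) x1=(0.1705, 0.8934, 0.6551)
step 16: x0=(-1.0072, -1.7198, -1.0778) x1=(0.1623, 0.8991, 0.6623)
step 17: x0=(-0.9943, -1.7079, -1.0729) x1=(0.1540, 0.9046, 0.6693)
step 18: x0=(-0.9811, -1.6955, -1.0677) x1=(0.1456, 0.9099, 0.6761)
step 19: x0=(-0.9677, -1.6825, -1.0621) x1=(0.1371, 0.9149, 0.6828)
step 20: x0=(-0.9542, -1.6691, -1.0562) x1=(0.1286, 0.9198, 0.6894)
step 21: x0=(-0.9404, -1.6551, -1.0500) x1=(0.1199, 0.9244, 0.6958)
step 22: x0=(-0.9264, -1.6407, -1.0434) x1=(0.1111, 0.9287, 0.7020)
step 23: x0=(-0.9122, -1.6257, -1.0365) x1=(0.1023, 0.9329, 0.7081)
step 24: x0=(-0.8978, -1.6103, -1.0292) x1=(0.0933, 0.9368, 0.7141)
step 25: x0=(-0.8832, -1.5944, -1.0216) x1=(0.0843, 0.9406, 0.7199)
step 26: x0=(-0.8684, -1.5779, -1.0137) x1=(0.0752, 0.9441, 0.7255)
step 27: x0=(-0.8535, -1.5610, -1.0054) x1=(0.0660, 0.9474, 0.7310)
step 28: x0=(-0.8383, -1.5436, -0.9968) x1=(0.0567, 0.9504, 0.7364)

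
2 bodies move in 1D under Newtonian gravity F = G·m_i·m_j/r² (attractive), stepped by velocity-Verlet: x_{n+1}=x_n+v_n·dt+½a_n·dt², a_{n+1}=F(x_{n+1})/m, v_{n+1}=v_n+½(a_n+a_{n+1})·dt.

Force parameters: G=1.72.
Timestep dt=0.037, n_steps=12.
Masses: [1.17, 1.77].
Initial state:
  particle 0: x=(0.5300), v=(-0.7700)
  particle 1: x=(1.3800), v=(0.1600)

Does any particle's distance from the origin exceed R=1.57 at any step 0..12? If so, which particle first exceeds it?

no

step 0: x0=(0.5300) x1=(1.3800)
step 1: x0=(0.5044) x1=(1.3840)
step 2: x0=(0.4842) x1=(1.3845)
step 3: x0=(0.4691) x1=(1.3815)
step 4: x0=(0.4590) x1=(1.3753)
step 5: x0=(0.4539) x1=(1.3657)
step 6: x0=(0.4538) x1=(1.3529)
step 7: x0=(0.4589) x1=(1.3366)
step 8: x0=(0.4694) x1=(1.3168)
step 9: x0=(0.4856) x1=(1.2931)
step 10: x0=(0.5083) x1=(1.2652)
step 11: x0=(0.5383) x1=(1.2325)
step 12: x0=(0.5768) x1=(1.1941)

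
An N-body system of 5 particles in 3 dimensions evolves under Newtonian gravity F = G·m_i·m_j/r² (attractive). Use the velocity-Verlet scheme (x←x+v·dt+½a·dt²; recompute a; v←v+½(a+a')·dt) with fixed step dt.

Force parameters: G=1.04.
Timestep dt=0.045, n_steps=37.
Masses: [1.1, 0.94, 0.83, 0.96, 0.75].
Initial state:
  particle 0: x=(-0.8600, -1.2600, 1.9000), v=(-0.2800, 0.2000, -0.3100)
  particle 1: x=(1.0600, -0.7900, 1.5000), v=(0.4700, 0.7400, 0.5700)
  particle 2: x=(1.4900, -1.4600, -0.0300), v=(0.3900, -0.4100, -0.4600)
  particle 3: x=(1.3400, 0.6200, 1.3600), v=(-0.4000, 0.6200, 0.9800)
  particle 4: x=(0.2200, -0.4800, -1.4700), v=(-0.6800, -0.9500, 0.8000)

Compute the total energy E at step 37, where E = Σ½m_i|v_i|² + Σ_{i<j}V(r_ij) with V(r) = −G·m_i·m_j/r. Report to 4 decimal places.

step 0: x0=(-0.8600, -1.2600, 1.9000) x1=(1.0600, -0.7900, 1.5000) x2=(1.4900, -1.4600, -0.0300) x3=(1.3400, 0.6200, 1.3600) x4=(0.2200, -0.4800, -1.4700)
step 1: x0=(-0.8722, -1.2509, 1.8859) x1=(1.0810, -0.7564, 1.5253) x2=(1.5073, -1.4781, -0.0504) x3=(1.3218, 0.6472, 1.4040) x4=(0.1895, -0.5228, -1.4336)
step 2: x0=(-0.8836, -1.2414, 1.8714) x1=(1.1018, -0.7222, 1.5500) x2=(1.5239, -1.4955, -0.0701) x3=(1.3032, 0.6730, 1.4479) x4=(0.1594, -0.5658, -1.3964)
step 3: x0=(-0.8942, -1.2318, 1.8565) x1=(1.1222, -0.6873, 1.5741) x2=(1.5401, -1.5123, -0.0891) x3=(1.2842, 0.6974, 1.4916) x4=(0.1296, -0.6090, -1.3585)
step 4: x0=(-0.9040, -1.2218, 1.8414) x1=(1.1423, -0.6517, 1.5976) x2=(1.5556, -1.5284, -0.1077) x3=(1.2649, 0.7204, 1.5352) x4=(0.1001, -0.6522, -1.3198)
step 5: x0=(-0.9130, -1.2115, 1.8259) x1=(1.1621, -0.6154, 1.6206) x2=(1.5706, -1.5440, -0.1257) x3=(1.2453, 0.7419, 1.5786) x4=(0.0709, -0.6956, -1.2803)
step 6: x0=(-0.9213, -1.2010, 1.8102) x1=(1.1815, -0.5784, 1.6431) x2=(1.5850, -1.5589, -0.1432) x3=(1.2253, 0.7620, 1.6218) x4=(0.0422, -0.7392, -1.2400)
step 7: x0=(-0.9289, -1.1902, 1.7941) x1=(1.2005, -0.5405, 1.6651) x2=(1.5988, -1.5733, -0.1602) x3=(1.2051, 0.7805, 1.6648) x4=(0.0138, -0.7828, -1.1990)
step 8: x0=(-0.9357, -1.1791, 1.7777) x1=(1.2191, -0.5019, 1.6866) x2=(1.6121, -1.5871, -0.1768) x3=(1.1847, 0.7976, 1.7076) x4=(-0.0143, -0.8266, -1.1572)
step 9: x0=(-0.9417, -1.1678, 1.7611) x1=(1.2371, -0.4623, 1.7077) x2=(1.6248, -1.6004, -0.1929) x3=(1.1641, 0.8130, 1.7501) x4=(-0.0419, -0.8704, -1.1147)
step 10: x0=(-0.9471, -1.1561, 1.7442) x1=(1.2547, -0.4219, 1.7285) x2=(1.6369, -1.6131, -0.2086) x3=(1.1434, 0.8269, 1.7924) x4=(-0.0691, -0.9143, -1.0715)
step 11: x0=(-0.9518, -1.1442, 1.7270) x1=(1.2718, -0.3805, 1.7489) x2=(1.6484, -1.6254, -0.2239) x3=(1.1225, 0.8391, 1.8345) x4=(-0.0959, -0.9582, -1.0275)
step 12: x0=(-0.9557, -1.1320, 1.7096) x1=(1.2883, -0.3382, 1.7689) x2=(1.6593, -1.6371, -0.2388) x3=(1.1016, 0.8497, 1.8762) x4=(-0.1223, -1.0022, -0.9827)
step 13: x0=(-0.9590, -1.1196, 1.6919) x1=(1.3042, -0.2948, 1.7887) x2=(1.6697, -1.6484, -0.2533) x3=(1.0807, 0.8585, 1.9176) x4=(-0.1482, -1.0462, -0.9373)
step 14: x0=(-0.9616, -1.1068, 1.6740) x1=(1.3193, -0.2503, 1.8083) x2=(1.6794, -1.6592, -0.2675) x3=(1.0598, 0.8656, 1.9586) x4=(-0.1737, -1.0903, -0.8911)
step 15: x0=(-0.9635, -1.0938, 1.6558) x1=(1.3338, -0.2047, 1.8277) x2=(1.6886, -1.6696, -0.2813) x3=(1.0391, 0.8709, 1.9992) x4=(-0.1988, -1.1343, -0.8442)
step 16: x0=(-0.9647, -1.0806, 1.6373) x1=(1.3474, -0.1579, 1.8469) x2=(1.6972, -1.6796, -0.2947) x3=(1.0185, 0.8743, 2.0394) x4=(-0.2235, -1.1783, -0.7966)
step 17: x0=(-0.9653, -1.0671, 1.6186) x1=(1.3602, -0.1099, 1.8662) x2=(1.7052, -1.6891, -0.3078) x3=(0.9982, 0.8758, 2.0791) x4=(-0.2477, -1.2222, -0.7482)
step 18: x0=(-0.9652, -1.0533, 1.5996) x1=(1.3720, -0.0605, 1.8854) x2=(1.7126, -1.6983, -0.3205) x3=(0.9783, 0.8754, 2.1181) x4=(-0.2716, -1.2660, -0.6992)
step 19: x0=(-0.9644, -1.0393, 1.5803) x1=(1.3827, -0.0099, 1.9046) x2=(1.7194, -1.7071, -0.3328) x3=(0.9588, 0.8730, 2.1566) x4=(-0.2950, -1.3098, -0.6495)
step 20: x0=(-0.9630, -1.0250, 1.5608) x1=(1.3922, 0.0422, 1.9241) x2=(1.7257, -1.7155, -0.3448) x3=(0.9400, 0.8685, 2.1943) x4=(-0.3179, -1.3534, -0.5990)
step 21: x0=(-0.9609, -1.0106, 1.5410) x1=(1.4004, 0.0958, 1.9438) x2=(1.7313, -1.7235, -0.3564) x3=(0.9218, 0.8619, 2.2312) x4=(-0.3405, -1.3969, -0.5479)
step 22: x0=(-0.9582, -0.9959, 1.5209) x1=(1.4072, 0.1508, 1.9639) x2=(1.7364, -1.7313, -0.3676) x3=(0.9046, 0.8532, 2.2672) x4=(-0.3627, -1.4402, -0.4960)
step 23: x0=(-0.9548, -0.9810, 1.5005) x1=(1.4122, 0.2073, 1.9845) x2=(1.7410, -1.7387, -0.3785) x3=(0.8884, 0.8423, 2.3022) x4=(-0.3845, -1.4833, -0.4434)
step 24: x0=(-0.9507, -0.9659, 1.4799) x1=(1.4154, 0.2654, 2.0057) x2=(1.7450, -1.7457, -0.3891) x3=(0.8735, 0.8292, 2.3360) x4=(-0.4060, -1.5262, -0.3901)
step 25: x0=(-0.9461, -0.9507, 1.4589) x1=(1.4165, 0.3251, 2.0278) x2=(1.7484, -1.7525, -0.3993) x3=(0.8602, 0.8139, 2.3685) x4=(-0.4271, -1.5687, -0.3361)
step 26: x0=(-0.9407, -0.9353, 1.4376) x1=(1.4151, 0.3862, 2.0508) x2=(1.7513, -1.7590, -0.4091) x3=(0.8486, 0.7965, 2.3995) x4=(-0.4478, -1.6109, -0.2813)
step 27: x0=(-0.9348, -0.9198, 1.4161) x1=(1.4111, 0.4488, 2.0751) x2=(1.7536, -1.7653, -0.4185) x3=(0.8392, 0.7770, 2.4287) x4=(-0.4683, -1.6528, -0.2258)
step 28: x0=(-0.9282, -0.9042, 1.3941) x1=(1.4040, 0.5126, 2.1008) x2=(1.7554, -1.7712, -0.4276) x3=(0.8323, 0.7557, 2.4560) x4=(-0.4884, -1.6942, -0.1696)
step 29: x0=(-0.9209, -0.8886, 1.3719) x1=(1.3935, 0.5775, 2.1282) x2=(1.7568, -1.7769, -0.4363) x3=(0.8282, 0.7326, 2.4811) x4=(-0.5083, -1.7352, -0.1125)
step 30: x0=(-0.9130, -0.8729, 1.3494) x1=(1.3792, 0.6430, 2.1576) x2=(1.7575, -1.7823, -0.4447) x3=(0.8273, 0.7083, 2.5037) x4=(-0.5279, -1.7756, -0.0547)
step 31: x0=(-0.9045, -0.8573, 1.3265) x1=(1.3606, 0.7087, 2.1892) x2=(1.7578, -1.7875, -0.4526) x3=(0.8302, 0.6832, 2.5236) x4=(-0.5472, -1.8155, 0.0038)
step 32: x0=(-0.8953, -0.8417, 1.3033) x1=(1.3374, 0.7739, 2.2233) x2=(1.7576, -1.7925, -0.4603) x3=(0.8370, 0.6579, 2.5404) x4=(-0.5662, -1.8546, 0.0631)
step 33: x0=(-0.8856, -0.8263, 1.2798) x1=(1.3093, 0.8376, 2.2601) x2=(1.7570, -1.7972, -0.4675) x3=(0.8481, 0.6333, 2.5541) x4=(-0.5851, -1.8931, 0.1232)
step 34: x0=(-0.8752, -0.8110, 1.2559) x1=(1.2764, 0.8991, 2.2997) x2=(1.7558, -1.8017, -0.4744) x3=(0.8635, 0.6104, 2.5646) x4=(-0.6036, -1.9307, 0.1840)
step 35: x0=(-0.8642, -0.7959, 1.2318) x1=(1.2386, 0.9570, 2.3419) x2=(1.7542, -1.8060, -0.4809) x3=(0.8831, 0.5903, 2.5719) x4=(-0.6220, -1.9675, 0.2455)
step 36: x0=(-0.8526, -0.7810, 1.2074) x1=(1.1966, 1.0104, 2.3866) x2=(1.7521, -1.8101, -0.4870) x3=(0.9065, 0.5740, 2.5762) x4=(-0.6401, -2.0034, 0.3078)
step 37: x0=(-0.8404, -0.7665, 1.1828) x1=(1.1510, 1.0584, 2.4332) x2=(1.7496, -1.8140, -0.4927) x3=(0.9330, 0.5624, 2.5781) x4=(-0.6580, -2.0383, 0.3706)
step 0 velocities: v0=(-0.2800, 0.2000, -0.3100) v1=(0.4700, 0.7400, 0.5700) v2=(0.3900, -0.4100, -0.4600) v3=(-0.4000, 0.6200, 0.9800) v4=(-0.6800, -0.9500, 0.8000)
step 0: KE=2.3267, PE=-3.6736, E=-1.3469
step 37 velocities: v0=(0.2767, 0.3195, -0.5491) v1=(-1.0440, 1.0005, 1.0525) v2=(-0.0612, -0.0838, -0.1237) v3=(0.6120, -0.2000, 0.0196) v4=(-0.3950, -0.7633, 1.4031)
step 37: KE=2.9926, PE=-4.3429, E=-1.3503

-1.3503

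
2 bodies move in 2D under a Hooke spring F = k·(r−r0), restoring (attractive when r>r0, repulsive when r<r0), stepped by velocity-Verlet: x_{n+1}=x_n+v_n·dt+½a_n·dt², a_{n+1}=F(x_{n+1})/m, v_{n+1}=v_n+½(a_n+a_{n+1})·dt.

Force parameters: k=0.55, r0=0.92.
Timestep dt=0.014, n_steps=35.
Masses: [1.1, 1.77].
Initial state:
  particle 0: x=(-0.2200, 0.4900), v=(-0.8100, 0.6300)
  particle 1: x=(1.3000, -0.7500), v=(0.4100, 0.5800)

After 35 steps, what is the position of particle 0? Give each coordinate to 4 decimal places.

step 0: x0=(-0.2200, 0.4900) x1=(1.3000, -0.7500)
step 1: x0=(-0.2313, 0.4988) x1=(1.3057, -0.7419)
step 2: x0=(-0.2425, 0.5075) x1=(1.3114, -0.7337)
step 3: x0=(-0.2537, 0.5162) x1=(1.3170, -0.7255)
step 4: x0=(-0.2647, 0.5248) x1=(1.3226, -0.7172)
step 5: x0=(-0.2757, 0.5333) x1=(1.3281, -0.7089)
step 6: x0=(-0.2866, 0.5417) x1=(1.3335, -0.7005)
step 7: x0=(-0.2974, 0.5501) x1=(1.3389, -0.6922)
step 8: x0=(-0.3081, 0.5585) x1=(1.3443, -0.6837)
step 9: x0=(-0.3187, 0.5667) x1=(1.3496, -0.6753)
step 10: x0=(-0.3292, 0.5749) x1=(1.3548, -0.6668)
step 11: x0=(-0.3397, 0.5830) x1=(1.3600, -0.6582)
step 12: x0=(-0.3500, 0.5911) x1=(1.3651, -0.6496)
step 13: x0=(-0.3602, 0.5991) x1=(1.3702, -0.6410)
step 14: x0=(-0.3704, 0.6070) x1=(1.3752, -0.6323)
step 15: x0=(-0.3804, 0.6148) x1=(1.3801, -0.6236)
step 16: x0=(-0.3904, 0.6226) x1=(1.3850, -0.6148)
step 17: x0=(-0.4003, 0.6303) x1=(1.3898, -0.6060)
step 18: x0=(-0.4100, 0.6379) x1=(1.3945, -0.5971)
step 19: x0=(-0.4197, 0.6455) x1=(1.3992, -0.5882)
step 20: x0=(-0.4292, 0.6530) x1=(1.4039, -0.5793)
step 21: x0=(-0.4386, 0.6604) x1=(1.4084, -0.5703)
step 22: x0=(-0.4480, 0.6678) x1=(1.4129, -0.5613)
step 23: x0=(-0.4572, 0.6751) x1=(1.4173, -0.5522)
step 24: x0=(-0.4663, 0.6823) x1=(1.4217, -0.5431)
step 25: x0=(-0.4753, 0.6894) x1=(1.4260, -0.5339)
step 26: x0=(-0.4842, 0.6965) x1=(1.4302, -0.5247)
step 27: x0=(-0.4930, 0.7035) x1=(1.4344, -0.5154)
step 28: x0=(-0.5017, 0.7104) x1=(1.4385, -0.5062)
step 29: x0=(-0.5103, 0.7173) x1=(1.4425, -0.4968)
step 30: x0=(-0.5187, 0.7241) x1=(1.4464, -0.4874)
step 31: x0=(-0.5270, 0.7308) x1=(1.4503, -0.4780)
step 32: x0=(-0.5353, 0.7374) x1=(1.4541, -0.4685)
step 33: x0=(-0.5434, 0.7440) x1=(1.4578, -0.4590)
step 34: x0=(-0.5513, 0.7505) x1=(1.4615, -0.4495)
step 35: x0=(-0.5592, 0.7569) x1=(1.4650, -0.4398)

(-0.5592, 0.7569)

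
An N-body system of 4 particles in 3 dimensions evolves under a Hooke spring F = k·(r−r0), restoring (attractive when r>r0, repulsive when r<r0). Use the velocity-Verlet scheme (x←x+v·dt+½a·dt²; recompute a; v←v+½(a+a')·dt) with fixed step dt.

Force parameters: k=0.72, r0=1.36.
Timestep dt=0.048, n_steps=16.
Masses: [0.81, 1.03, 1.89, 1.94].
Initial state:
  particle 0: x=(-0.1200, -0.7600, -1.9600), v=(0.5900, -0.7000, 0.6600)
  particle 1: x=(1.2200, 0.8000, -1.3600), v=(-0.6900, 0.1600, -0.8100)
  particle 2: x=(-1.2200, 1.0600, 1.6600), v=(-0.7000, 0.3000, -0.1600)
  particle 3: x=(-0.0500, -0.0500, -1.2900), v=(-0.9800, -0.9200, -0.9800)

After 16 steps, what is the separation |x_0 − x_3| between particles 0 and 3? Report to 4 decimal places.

step 0: x0=(-0.1200, -0.7600, -1.9600) x1=(1.2200, 0.8000, -1.3600) x2=(-1.2200, 1.0600, 1.6600) x3=(-0.0500, -0.0500, -1.2900)
step 1: x0=(-0.0920, -0.7920, -1.9259) x1=(1.1851, 0.8073, -1.3975) x2=(-1.2523, 1.0735, 1.6496) x3=(-0.0973, -0.0937, -1.3362)
step 2: x0=(-0.0646, -0.8210, -1.8870) x1=(1.1466, 0.8137, -1.4320) x2=(-1.2818, 1.0851, 1.6338) x3=(-0.1450, -0.1364, -1.3806)
step 3: x0=(-0.0380, -0.8470, -1.8435) x1=(1.1046, 0.8193, -1.4636) x2=(-1.3087, 1.0948, 1.6125) x3=(-0.1932, -0.1781, -1.4232)
step 4: x0=(-0.0121, -0.8702, -1.7956) x1=(1.0591, 0.8240, -1.4921) x2=(-1.3328, 1.1025, 1.5858) x3=(-0.2418, -0.2185, -1.4640)
step 5: x0=(0.0131, -0.8905, -1.7434) x1=(1.0101, 0.8278, -1.5176) x2=(-1.3542, 1.1082, 1.5537) x3=(-0.2910, -0.2576, -1.5029)
step 6: x0=(0.0376, -0.9080, -1.6869) x1=(0.9576, 0.8306, -1.5399) x2=(-1.3729, 1.1118, 1.5163) x3=(-0.3407, -0.2954, -1.5401)
step 7: x0=(0.0614, -0.9228, -1.6262) x1=(0.9019, 0.8325, -1.5592) x2=(-1.3889, 1.1133, 1.4736) x3=(-0.3910, -0.3318, -1.5756)
step 8: x0=(0.0845, -0.9347, -1.5614) x1=(0.8429, 0.8334, -1.5753) x2=(-1.4022, 1.1127, 1.4258) x3=(-0.4420, -0.3668, -1.6095)
step 9: x0=(0.1069, -0.9437, -1.4926) x1=(0.7808, 0.8334, -1.5884) x2=(-1.4129, 1.1100, 1.3730) x3=(-0.4935, -0.4005, -1.6417)
step 10: x0=(0.1285, -0.9496, -1.4198) x1=(0.7157, 0.8323, -1.5984) x2=(-1.4210, 1.1051, 1.3153) x3=(-0.5455, -0.4328, -1.6725)
step 11: x0=(0.1491, -0.9524, -1.3432) x1=(0.6477, 0.8302, -1.6054) x2=(-1.4266, 1.0981, 1.2528) x3=(-0.5981, -0.4638, -1.7019)
step 12: x0=(0.1687, -0.9521, -1.2632) x1=(0.5769, 0.8271, -1.6096) x2=(-1.4298, 1.0891, 1.1859) x3=(-0.6511, -0.4935, -1.7298)
step 13: x0=(0.1869, -0.9484, -1.1800) x1=(0.5035, 0.8230, -1.6109) x2=(-1.4306, 1.0779, 1.1145) x3=(-0.7045, -0.5221, -1.7563)
step 14: x0=(0.2036, -0.9414, -1.0939) x1=(0.4276, 0.8178, -1.6094) x2=(-1.4292, 1.0647, 1.0390) x3=(-0.7581, -0.5494, -1.7814)
step 15: x0=(0.2187, -0.9311, -1.0054) x1=(0.3494, 0.8115, -1.6054) x2=(-1.4256, 1.0495, 0.9596) x3=(-0.8119, -0.5757, -1.8050)
step 16: x0=(0.2318, -0.9175, -0.9148) x1=(0.2691, 0.8042, -1.5988) x2=(-1.4200, 1.0323, 0.8765) x3=(-0.8657, -0.6008, -1.8273)

1.4620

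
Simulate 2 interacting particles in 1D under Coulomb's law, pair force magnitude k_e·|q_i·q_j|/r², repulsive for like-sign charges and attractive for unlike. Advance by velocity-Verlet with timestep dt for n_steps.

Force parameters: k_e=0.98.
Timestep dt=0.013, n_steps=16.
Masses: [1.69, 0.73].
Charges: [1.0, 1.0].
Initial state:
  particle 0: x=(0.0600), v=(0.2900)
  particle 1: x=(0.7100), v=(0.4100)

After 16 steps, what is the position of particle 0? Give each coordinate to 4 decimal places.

(0.0926)

step 0: x0=(0.0600) x1=(0.7100)
step 1: x0=(0.0637) x1=(0.7156)
step 2: x0=(0.0671) x1=(0.7217)
step 3: x0=(0.0703) x1=(0.7284)
step 4: x0=(0.0732) x1=(0.7356)
step 5: x0=(0.0760) x1=(0.7433)
step 6: x0=(0.0785) x1=(0.7515)
step 7: x0=(0.0808) x1=(0.7602)
step 8: x0=(0.0829) x1=(0.7694)
step 9: x0=(0.0848) x1=(0.7791)
step 10: x0=(0.0865) x1=(0.7893)
step 11: x0=(0.0880) x1=(0.7999)
step 12: x0=(0.0893) x1=(0.8109)
step 13: x0=(0.0904) x1=(0.8224)
step 14: x0=(0.0913) x1=(0.8344)
step 15: x0=(0.0920) x1=(0.8467)
step 16: x0=(0.0926) x1=(0.8594)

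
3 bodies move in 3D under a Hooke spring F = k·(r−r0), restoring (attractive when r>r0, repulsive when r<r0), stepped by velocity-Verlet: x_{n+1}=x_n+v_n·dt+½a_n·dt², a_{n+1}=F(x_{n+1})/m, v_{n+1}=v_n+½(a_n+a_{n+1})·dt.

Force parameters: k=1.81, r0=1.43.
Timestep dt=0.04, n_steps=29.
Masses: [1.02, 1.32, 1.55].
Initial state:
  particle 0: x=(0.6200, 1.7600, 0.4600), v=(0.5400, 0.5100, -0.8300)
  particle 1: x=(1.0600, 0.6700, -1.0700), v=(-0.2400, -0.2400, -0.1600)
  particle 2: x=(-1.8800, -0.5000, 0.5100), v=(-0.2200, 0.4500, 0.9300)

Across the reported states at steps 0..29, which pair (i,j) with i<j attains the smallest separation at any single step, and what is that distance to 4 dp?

pair (0,1), distance 1.0207

step 0: x0=(0.6200, 1.7600, 0.4600) x1=(1.0600, 0.6700, -1.0700) x2=(-1.8800, -0.5000, 0.5100)
step 1: x0=(0.6397, 1.7782, 0.4263) x1=(1.0484, 0.6599, -1.0749) x2=(-1.8858, -0.4801, 0.5463)
step 2: x0=(0.6556, 1.7918, 0.3917) x1=(1.0326, 0.6490, -1.0769) x2=(-1.8856, -0.4566, 0.5807)
step 3: x0=(0.6675, 1.8009, 0.3563) x1=(1.0129, 0.6373, -1.0759) x2=(-1.8795, -0.4293, 0.6130)
step 4: x0=(0.6755, 1.8056, 0.3205) x1=(0.9892, 0.6247, -1.0720) x2=(-1.8673, -0.3985, 0.6431)
step 5: x0=(0.6796, 1.8059, 0.2842) x1=(0.9617, 0.6115, -1.0652) x2=(-1.8493, -0.3641, 0.6710)
step 6: x0=(0.6797, 1.8020, 0.2478) x1=(0.9305, 0.5975, -1.0554) x2=(-1.8255, -0.3264, 0.6967)
step 7: x0=(0.6759, 1.7939, 0.2113) x1=(0.8956, 0.5829, -1.0429) x2=(-1.7961, -0.2854, 0.7199)
step 8: x0=(0.6682, 1.7819, 0.1750) x1=(0.8572, 0.5678, -1.0277) x2=(-1.7611, -0.2413, 0.7407)
step 9: x0=(0.6568, 1.7660, 0.1390) x1=(0.8156, 0.5520, -1.0098) x2=(-1.7210, -0.1943, 0.7591)
step 10: x0=(0.6418, 1.7467, 0.1035) x1=(0.7709, 0.5358, -0.9895) x2=(-1.6757, -0.1445, 0.7750)
step 11: x0=(0.6234, 1.7240, 0.0686) x1=(0.7232, 0.5191, -0.9667) x2=(-1.6258, -0.0921, 0.7885)
step 12: x0=(0.6016, 1.6983, 0.0345) x1=(0.6728, 0.5020, -0.9417) x2=(-1.5713, -0.0373, 0.7996)
step 13: x0=(0.5768, 1.6699, 0.0012) x1=(0.6199, 0.4844, -0.9146) x2=(-1.5127, 0.0195, 0.8083)
step 14: x0=(0.5491, 1.6391, -0.0310) x1=(0.5648, 0.4665, -0.8856) x2=(-1.4502, 0.0784, 0.8147)
step 15: x0=(0.5187, 1.6061, -0.0622) x1=(0.5076, 0.4483, -0.8548) x2=(-1.3843, 0.1389, 0.8189)
step 16: x0=(0.4859, 1.5714, -0.0922) x1=(0.4485, 0.4296, -0.8225) x2=(-1.3152, 0.2008, 0.8211)
step 17: x0=(0.4511, 1.5352, -0.1211) x1=(0.3879, 0.4107, -0.7888) x2=(-1.2434, 0.2640, 0.8212)
step 18: x0=(0.4144, 1.4979, -0.1487) x1=(0.3259, 0.3914, -0.7538) x2=(-1.1693, 0.3282, 0.8195)
step 19: x0=(0.3762, 1.4599, -0.1751) x1=(0.2628, 0.3717, -0.7179) x2=(-1.0931, 0.3932, 0.8162)
step 20: x0=(0.3367, 1.4215, -0.2005) x1=(0.1987, 0.3516, -0.6811) x2=(-1.0153, 0.4589, 0.8115)
step 21: x0=(0.2963, 1.3830, -0.2247) x1=(0.1339, 0.3311, -0.6438) x2=(-0.9363, 0.5249, 0.8056)
step 22: x0=(0.2553, 1.3447, -0.2481) x1=(0.0685, 0.3102, -0.6060) x2=(-0.8564, 0.5912, 0.7986)
step 23: x0=(0.2139, 1.3070, -0.2707) x1=(0.0027, 0.2886, -0.5679) x2=(-0.7759, 0.6577, 0.7910)
step 24: x0=(0.1725, 1.2699, -0.2927) x1=(-0.0635, 0.2664, -0.5297) x2=(-0.6950, 0.7241, 0.7828)
step 25: x0=(0.1312, 1.2339, -0.3143) x1=(-0.1300, 0.2436, -0.4915) x2=(-0.6139, 0.7906, 0.7744)
step 26: x0=(0.0902, 1.1989, -0.3359) x1=(-0.1967, 0.2199, -0.4533) x2=(-0.5329, 0.8571, 0.7660)
step 27: x0=(0.0497, 1.1651, -0.3576) x1=(-0.2636, 0.1954, -0.4154) x2=(-0.4520, 0.9234, 0.7579)
step 28: x0=(0.0097, 1.1324, -0.3797) x1=(-0.3308, 0.1699, -0.3775) x2=(-0.3713, 0.9898, 0.7501)
step 29: x0=(-0.0296, 1.1010, -0.4024) x1=(-0.3983, 0.1436, -0.3397) x2=(-0.2907, 1.0561, 0.7427)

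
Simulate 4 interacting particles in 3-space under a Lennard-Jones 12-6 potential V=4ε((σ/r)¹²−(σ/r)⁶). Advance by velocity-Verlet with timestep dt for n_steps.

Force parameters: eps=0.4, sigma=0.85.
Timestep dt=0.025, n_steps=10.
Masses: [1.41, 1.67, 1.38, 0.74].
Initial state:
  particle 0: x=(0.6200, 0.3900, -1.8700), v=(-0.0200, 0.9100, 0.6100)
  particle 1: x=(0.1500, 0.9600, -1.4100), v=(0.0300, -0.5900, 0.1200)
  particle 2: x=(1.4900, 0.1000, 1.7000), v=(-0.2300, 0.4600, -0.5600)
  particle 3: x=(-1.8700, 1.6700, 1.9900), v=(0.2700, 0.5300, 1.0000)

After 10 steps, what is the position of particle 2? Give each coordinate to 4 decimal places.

(1.4325, 0.2150, 1.5600)

step 0: x0=(0.6200, 0.3900, -1.8700) x1=(0.1500, 0.9600, -1.4100) x2=(1.4900, 0.1000, 1.7000) x3=(-1.8700, 1.6700, 1.9900)
step 1: x0=(0.6203, 0.4117, -1.8556) x1=(0.1500, 0.9461, -1.4063) x2=(1.4842, 0.1115, 1.6860) x3=(-1.8632, 1.6832, 2.0150)
step 2: x0=(0.6240, 0.4296, -1.8444) x1=(0.1472, 0.9354, -1.3999) x2=(1.4785, 0.1230, 1.6720) x3=(-1.8565, 1.6965, 2.0400)
step 3: x0=(0.6327, 0.4423, -1.8378) x1=(0.1403, 0.9292, -1.3896) x2=(1.4727, 0.1345, 1.6580) x3=(-1.8497, 1.7097, 2.0650)
step 4: x0=(0.6465, 0.4499, -1.8358) x1=(0.1289, 0.9273, -1.3753) x2=(1.4670, 0.1460, 1.6440) x3=(-1.8430, 1.7230, 2.0900)
step 5: x0=(0.6640, 0.4540, -1.8372) x1=(0.1145, 0.9282, -1.3583) x2=(1.4612, 0.1575, 1.6300) x3=(-1.8362, 1.7362, 2.1150)
step 6: x0=(0.6836, 0.4564, -1.8404) x1=(0.0983, 0.9307, -1.3397) x2=(1.4555, 0.1690, 1.6160) x3=(-1.8295, 1.7495, 2.1400)
step 7: x0=(0.7039, 0.4582, -1.8442) x1=(0.0815, 0.9336, -1.3206) x2=(1.4497, 0.1805, 1.6020) x3=(-1.8227, 1.7627, 2.1650)
step 8: x0=(0.7243, 0.4598, -1.8481) x1=(0.0645, 0.9367, -1.3014) x2=(1.4440, 0.1920, 1.5880) x3=(-1.8160, 1.7760, 2.1900)
step 9: x0=(0.7446, 0.4616, -1.8519) x1=(0.0478, 0.9396, -1.2824) x2=(1.4382, 0.2035, 1.5740) x3=(-1.8092, 1.7892, 2.2150)
step 10: x0=(0.7645, 0.4636, -1.8554) x1=(0.0313, 0.9424, -1.2635) x2=(1.4325, 0.2150, 1.5600) x3=(-1.8025, 1.8025, 2.2400)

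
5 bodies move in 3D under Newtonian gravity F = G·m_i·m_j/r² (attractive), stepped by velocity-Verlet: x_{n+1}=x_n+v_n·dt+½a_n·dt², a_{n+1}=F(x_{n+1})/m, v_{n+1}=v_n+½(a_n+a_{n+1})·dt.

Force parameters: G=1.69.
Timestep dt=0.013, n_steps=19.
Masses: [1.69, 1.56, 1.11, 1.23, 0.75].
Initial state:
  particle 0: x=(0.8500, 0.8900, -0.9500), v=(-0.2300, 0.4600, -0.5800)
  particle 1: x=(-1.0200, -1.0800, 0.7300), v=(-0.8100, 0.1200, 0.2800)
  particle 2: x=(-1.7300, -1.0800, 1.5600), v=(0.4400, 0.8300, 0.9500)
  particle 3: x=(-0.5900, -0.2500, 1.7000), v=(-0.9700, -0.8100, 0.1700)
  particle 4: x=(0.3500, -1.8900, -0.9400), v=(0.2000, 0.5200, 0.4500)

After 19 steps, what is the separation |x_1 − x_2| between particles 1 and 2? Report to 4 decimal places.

step 0: x0=(0.8500, 0.8900, -0.9500) x1=(-1.0200, -1.0800, 0.7300) x2=(-1.7300, -1.0800, 1.5600) x3=(-0.5900, -0.2500, 1.7000) x4=(0.3500, -1.8900, -0.9400)
step 1: x0=(0.8470, 0.8959, -0.9575) x1=(-1.0306, -1.0784, 0.7338) x2=(-1.7241, -1.0692, 1.5722) x3=(-0.6027, -0.2606, 1.7021) x4=(0.3526, -1.8832, -0.9341)
step 2: x0=(0.8439, 0.9018, -0.9650) x1=(-1.0412, -1.0766, 0.7379) x2=(-1.7177, -1.0582, 1.5841) x3=(-0.6156, -0.2715, 1.7039) x4=(0.3551, -1.8763, -0.9281)
step 3: x0=(0.8408, 0.9076, -0.9723) x1=(-1.0518, -1.0747, 0.7422) x2=(-1.7110, -1.0471, 1.5957) x3=(-0.6287, -0.2827, 1.7055) x4=(0.3575, -1.8692, -0.9220)
step 4: x0=(0.8376, 0.9133, -0.9797) x1=(-1.0626, -1.0727, 0.7469) x2=(-1.7038, -1.0359, 1.6069) x3=(-0.6419, -0.2941, 1.7068) x4=(0.3599, -1.8621, -0.9157)
step 5: x0=(0.8343, 0.9190, -0.9869) x1=(-1.0733, -1.0705, 0.7519) x2=(-1.6962, -1.0246, 1.6179) x3=(-0.6554, -0.3057, 1.7079) x4=(0.3622, -1.8548, -0.9094)
step 6: x0=(0.8310, 0.9246, -0.9941) x1=(-1.0841, -1.0681, 0.7573) x2=(-1.6881, -1.0132, 1.6285) x3=(-0.6692, -0.3176, 1.7087) x4=(0.3644, -1.8474, -0.9030)
step 7: x0=(0.8277, 0.9301, -1.0013) x1=(-1.0950, -1.0656, 0.7630) x2=(-1.6796, -1.0017, 1.6388) x3=(-0.6831, -0.3298, 1.7092) x4=(0.3666, -1.8399, -0.8964)
step 8: x0=(0.8243, 0.9355, -1.0083) x1=(-1.1059, -1.0630, 0.7690) x2=(-1.6707, -0.9900, 1.6487) x3=(-0.6973, -0.3423, 1.7095) x4=(0.3686, -1.8323, -0.8898)
step 9: x0=(0.8208, 0.9408, -1.0154) x1=(-1.1168, -1.0601, 0.7754) x2=(-1.6612, -0.9783, 1.6582) x3=(-0.7117, -0.3550, 1.7095) x4=(0.3707, -1.8246, -0.8830)
step 10: x0=(0.8173, 0.9461, -1.0223) x1=(-1.1277, -1.0571, 0.7821) x2=(-1.6514, -0.9664, 1.6674) x3=(-0.7265, -0.3680, 1.7092) x4=(0.3726, -1.8168, -0.8762)
step 11: x0=(0.8137, 0.9513, -1.0292) x1=(-1.1387, -1.0540, 0.7893) x2=(-1.6410, -0.9543, 1.6762) x3=(-0.7415, -0.3814, 1.7086) x4=(0.3745, -1.8089, -0.8692)
step 12: x0=(0.8101, 0.9565, -1.0361) x1=(-1.1497, -1.0506, 0.7968) x2=(-1.6301, -0.9422, 1.6846) x3=(-0.7568, -0.3950, 1.7077) x4=(0.3763, -1.8009, -0.8621)
step 13: x0=(0.8065, 0.9616, -1.0428) x1=(-1.1607, -1.0471, 0.8047) x2=(-1.6188, -0.9299, 1.6926) x3=(-0.7724, -0.4090, 1.7066) x4=(0.3781, -1.7927, -0.8550)
step 14: x0=(0.8027, 0.9666, -1.0496) x1=(-1.1717, -1.0434, 0.8131) x2=(-1.6069, -0.9175, 1.7002) x3=(-0.7885, -0.4233, 1.7051) x4=(0.3797, -1.7845, -0.8477)
step 15: x0=(0.7990, 0.9715, -1.0562) x1=(-1.1827, -1.0395, 0.8219) x2=(-1.5944, -0.9049, 1.7074) x3=(-0.8048, -0.4380, 1.7033) x4=(0.3813, -1.7761, -0.8404)
step 16: x0=(0.7951, 0.9764, -1.0628) x1=(-1.1937, -1.0354, 0.8312) x2=(-1.5814, -0.8921, 1.7141) x3=(-0.8216, -0.4530, 1.7012) x4=(0.3829, -1.7676, -0.8329)
step 17: x0=(0.7913, 0.9811, -1.0694) x1=(-1.2047, -1.0311, 0.8409) x2=(-1.5677, -0.8792, 1.7203) x3=(-0.8389, -0.4684, 1.6988) x4=(0.3843, -1.7591, -0.8253)
step 18: x0=(0.7873, 0.9859, -1.0759) x1=(-1.2157, -1.0265, 0.8511) x2=(-1.5534, -0.8661, 1.7261) x3=(-0.8566, -0.4843, 1.6960) x4=(0.3857, -1.7504, -0.8177)
step 19: x0=(0.7834, 0.9905, -1.0823) x1=(-1.2267, -1.0217, 0.8619) x2=(-1.5384, -0.8528, 1.7314) x3=(-0.8749, -0.5005, 1.6929) x4=(0.3870, -1.7416, -0.8099)

0.9390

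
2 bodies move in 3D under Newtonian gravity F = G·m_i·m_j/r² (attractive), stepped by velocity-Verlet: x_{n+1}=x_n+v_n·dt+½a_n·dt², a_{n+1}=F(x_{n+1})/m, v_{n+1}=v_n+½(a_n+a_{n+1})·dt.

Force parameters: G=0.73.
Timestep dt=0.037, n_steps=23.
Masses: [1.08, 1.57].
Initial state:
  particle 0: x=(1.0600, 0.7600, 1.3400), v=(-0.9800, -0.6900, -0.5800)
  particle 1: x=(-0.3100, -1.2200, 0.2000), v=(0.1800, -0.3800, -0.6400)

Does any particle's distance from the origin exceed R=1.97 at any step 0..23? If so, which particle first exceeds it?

no

step 0: x0=(1.0600, 0.7600, 1.3400) x1=(-0.3100, -1.2200, 0.2000)
step 1: x0=(1.0237, 0.7344, 1.3185) x1=(-0.3033, -1.2340, 0.1764)
step 2: x0=(0.9873, 0.7086, 1.2969) x1=(-0.2965, -1.2479, 0.1528)
step 3: x0=(0.9507, 0.6827, 1.2752) x1=(-0.2897, -1.2617, 0.1293)
step 4: x0=(0.9140, 0.6565, 1.2534) x1=(-0.2827, -1.2753, 0.1058)
step 5: x0=(0.8773, 0.6302, 1.2314) x1=(-0.2757, -1.2888, 0.0825)
step 6: x0=(0.8404, 0.6037, 1.2094) x1=(-0.2686, -1.3022, 0.0592)
step 7: x0=(0.8034, 0.5770, 1.1873) x1=(-0.2615, -1.3155, 0.0360)
step 8: x0=(0.7663, 0.5501, 1.1650) x1=(-0.2542, -1.3286, 0.0129)
step 9: x0=(0.7291, 0.5230, 1.1426) x1=(-0.2469, -1.3416, -0.0102)
step 10: x0=(0.6917, 0.4957, 1.1201) x1=(-0.2395, -1.3544, -0.0331)
step 11: x0=(0.6543, 0.4681, 1.0974) x1=(-0.2320, -1.3671, -0.0560)
step 12: x0=(0.6167, 0.4404, 1.0746) x1=(-0.2245, -1.3796, -0.0787)
step 13: x0=(0.5791, 0.4124, 1.0516) x1=(-0.2168, -1.3920, -0.1014)
step 14: x0=(0.5413, 0.3842, 1.0285) x1=(-0.2092, -1.4042, -0.1239)
step 15: x0=(0.5034, 0.3557, 1.0053) x1=(-0.2014, -1.4162, -0.1464)
step 16: x0=(0.4655, 0.3270, 0.9818) x1=(-0.1936, -1.4281, -0.1687)
step 17: x0=(0.4274, 0.2980, 0.9582) x1=(-0.1857, -1.4397, -0.1909)
step 18: x0=(0.3893, 0.2687, 0.9345) x1=(-0.1777, -1.4513, -0.2130)
step 19: x0=(0.3510, 0.2392, 0.9105) x1=(-0.1697, -1.4626, -0.2350)
step 20: x0=(0.3127, 0.2094, 0.8864) x1=(-0.1616, -1.4737, -0.2568)
step 21: x0=(0.2743, 0.1793, 0.8620) x1=(-0.1534, -1.4846, -0.2785)
step 22: x0=(0.2358, 0.1489, 0.8375) x1=(-0.1452, -1.4953, -0.3001)
step 23: x0=(0.1972, 0.1182, 0.8127) x1=(-0.1370, -1.5058, -0.3215)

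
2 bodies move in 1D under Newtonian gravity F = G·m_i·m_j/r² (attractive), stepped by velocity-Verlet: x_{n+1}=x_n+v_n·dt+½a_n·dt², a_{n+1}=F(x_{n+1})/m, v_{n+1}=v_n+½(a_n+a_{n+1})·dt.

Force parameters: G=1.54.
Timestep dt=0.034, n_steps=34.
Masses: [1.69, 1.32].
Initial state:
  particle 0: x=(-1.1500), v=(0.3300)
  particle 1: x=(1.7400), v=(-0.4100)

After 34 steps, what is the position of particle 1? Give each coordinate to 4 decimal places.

step 0: x0=(-1.1500) x1=(1.7400)
step 1: x0=(-1.1386) x1=(1.7259)
step 2: x0=(-1.1270) x1=(1.7114)
step 3: x0=(-1.1151) x1=(1.6965)
step 4: x0=(-1.1028) x1=(1.6813)
step 5: x0=(-1.0903) x1=(1.6657)
step 6: x0=(-1.0774) x1=(1.6496)
step 7: x0=(-1.0643) x1=(1.6332)
step 8: x0=(-1.0508) x1=(1.6164)
step 9: x0=(-1.0370) x1=(1.5991)
step 10: x0=(-1.0228) x1=(1.5814)
step 11: x0=(-1.0083) x1=(1.5633)
step 12: x0=(-0.9934) x1=(1.5447)
step 13: x0=(-0.9782) x1=(1.5256)
step 14: x0=(-0.9626) x1=(1.5061)
step 15: x0=(-0.9466) x1=(1.4860)
step 16: x0=(-0.9303) x1=(1.4655)
step 17: x0=(-0.9135) x1=(1.4444)
step 18: x0=(-0.8963) x1=(1.4228)
step 19: x0=(-0.8786) x1=(1.4006)
step 20: x0=(-0.8605) x1=(1.3779)
step 21: x0=(-0.8419) x1=(1.3545)
step 22: x0=(-0.8229) x1=(1.3305)
step 23: x0=(-0.8033) x1=(1.3059)
step 24: x0=(-0.7832) x1=(1.2806)
step 25: x0=(-0.7626) x1=(1.2546)
step 26: x0=(-0.7414) x1=(1.2279)
step 27: x0=(-0.7195) x1=(1.2003)
step 28: x0=(-0.6971) x1=(1.1720)
step 29: x0=(-0.6739) x1=(1.1428)
step 30: x0=(-0.6501) x1=(1.1127)
step 31: x0=(-0.6255) x1=(1.0816)
step 32: x0=(-0.6001) x1=(1.0495)
step 33: x0=(-0.5738) x1=(1.0163)
step 34: x0=(-0.5466) x1=(0.9819)

(0.9819)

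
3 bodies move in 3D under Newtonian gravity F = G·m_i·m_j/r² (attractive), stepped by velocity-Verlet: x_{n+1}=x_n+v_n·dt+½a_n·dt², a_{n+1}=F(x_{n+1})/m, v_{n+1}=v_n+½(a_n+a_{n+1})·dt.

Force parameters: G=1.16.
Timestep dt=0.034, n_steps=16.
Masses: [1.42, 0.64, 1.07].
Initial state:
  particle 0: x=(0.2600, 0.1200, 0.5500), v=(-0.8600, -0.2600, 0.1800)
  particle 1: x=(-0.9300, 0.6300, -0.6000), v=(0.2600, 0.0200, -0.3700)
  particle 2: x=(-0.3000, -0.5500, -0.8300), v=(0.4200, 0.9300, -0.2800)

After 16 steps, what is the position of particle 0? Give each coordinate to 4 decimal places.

step 0: x0=(0.2600, 0.1200, 0.5500) x1=(-0.9300, 0.6300, -0.6000) x2=(-0.3000, -0.5500, -0.8300)
step 1: x0=(0.2306, 0.1111, 0.5558) x1=(-0.9208, 0.6302, -0.6124) x2=(-0.2857, -0.5180, -0.8392)
step 2: x0=(0.2008, 0.1021, 0.5609) x1=(-0.9107, 0.6296, -0.6246) x2=(-0.2714, -0.4854, -0.8476)
step 3: x0=(0.1706, 0.0929, 0.5653) x1=(-0.8998, 0.6280, -0.6364) x2=(-0.2571, -0.4520, -0.8554)
step 4: x0=(0.1401, 0.0837, 0.5690) x1=(-0.8881, 0.6255, -0.6479) x2=(-0.2429, -0.4179, -0.8623)
step 5: x0=(0.1093, 0.0743, 0.5720) x1=(-0.8754, 0.6220, -0.6591) x2=(-0.2288, -0.3831, -0.8685)
step 6: x0=(0.0781, 0.0649, 0.5741) x1=(-0.8618, 0.6175, -0.6699) x2=(-0.2148, -0.3476, -0.8738)
step 7: x0=(0.0467, 0.0554, 0.5755) x1=(-0.8473, 0.6118, -0.6804) x2=(-0.2010, -0.3113, -0.8782)
step 8: x0=(0.0150, 0.0459, 0.5760) x1=(-0.8318, 0.6051, -0.6906) x2=(-0.1875, -0.2744, -0.8817)
step 9: x0=(-0.0170, 0.0363, 0.5756) x1=(-0.8152, 0.5972, -0.7004) x2=(-0.1742, -0.2367, -0.8843)
step 10: x0=(-0.0492, 0.0268, 0.5744) x1=(-0.7975, 0.5880, -0.7098) x2=(-0.1613, -0.1982, -0.8859)
step 11: x0=(-0.0816, 0.0173, 0.5722) x1=(-0.7786, 0.5775, -0.7188) x2=(-0.1489, -0.1590, -0.8866)
step 12: x0=(-0.1142, 0.0078, 0.5691) x1=(-0.7583, 0.5657, -0.7275) x2=(-0.1369, -0.1191, -0.8862)
step 13: x0=(-0.1469, -0.0016, 0.5650) x1=(-0.7367, 0.5523, -0.7358) x2=(-0.1256, -0.0783, -0.8847)
step 14: x0=(-0.1798, -0.0109, 0.5600) x1=(-0.7136, 0.5374, -0.7436) x2=(-0.1151, -0.0367, -0.8822)
step 15: x0=(-0.2128, -0.0201, 0.5539) x1=(-0.6887, 0.5208, -0.7512) x2=(-0.1054, 0.0057, -0.8786)
step 16: x0=(-0.2459, -0.0292, 0.5468) x1=(-0.6618, 0.5024, -0.7583) x2=(-0.0969, 0.0490, -0.8738)

(-0.2459, -0.0292, 0.5468)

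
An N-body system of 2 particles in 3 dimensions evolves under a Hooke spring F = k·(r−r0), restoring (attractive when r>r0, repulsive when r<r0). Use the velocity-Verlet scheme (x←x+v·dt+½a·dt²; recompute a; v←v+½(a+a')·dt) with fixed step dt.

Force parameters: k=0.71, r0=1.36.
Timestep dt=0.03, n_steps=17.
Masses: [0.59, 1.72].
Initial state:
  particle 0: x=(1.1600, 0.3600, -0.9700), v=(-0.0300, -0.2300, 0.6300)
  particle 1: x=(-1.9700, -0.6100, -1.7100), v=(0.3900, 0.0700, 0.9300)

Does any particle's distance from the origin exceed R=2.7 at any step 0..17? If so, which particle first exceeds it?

step 0: x0=(1.1600, 0.3600, -0.9700) x1=(-1.9700, -0.6100, -1.7100)
step 1: x0=(1.1581, 0.3528, -0.9513) x1=(-1.9580, -0.6078, -1.6820)
step 2: x0=(1.1542, 0.3450, -0.9331) x1=(-1.9452, -0.6054, -1.6539)
step 3: x0=(1.1483, 0.3365, -0.9154) x1=(-1.9318, -0.6027, -1.6256)
step 4: x0=(1.1404, 0.3275, -0.8981) x1=(-1.9177, -0.5999, -1.5971)
step 5: x0=(1.1306, 0.3179, -0.8813) x1=(-1.9030, -0.5969, -1.5685)
step 6: x0=(1.1190, 0.3077, -0.8649) x1=(-1.8876, -0.5936, -1.5398)
step 7: x0=(1.1054, 0.2969, -0.8489) x1=(-1.8715, -0.5902, -1.5109)
step 8: x0=(1.0900, 0.2856, -0.8333) x1=(-1.8548, -0.5866, -1.4818)
step 9: x0=(1.0727, 0.2738, -0.8182) x1=(-1.8375, -0.5828, -1.4526)
step 10: x0=(1.0538, 0.2614, -0.8034) x1=(-1.8196, -0.5788, -1.4233)
step 11: x0=(1.0330, 0.2485, -0.7890) x1=(-1.8011, -0.5747, -1.3939)
step 12: x0=(1.0106, 0.2352, -0.7749) x1=(-1.7821, -0.5704, -1.3643)
step 13: x0=(0.9866, 0.2213, -0.7612) x1=(-1.7624, -0.5659, -1.3346)
step 14: x0=(0.9610, 0.2070, -0.7478) x1=(-1.7422, -0.5613, -1.3049)
step 15: x0=(0.9338, 0.1923, -0.7347) x1=(-1.7215, -0.5565, -1.2750)
step 16: x0=(0.9051, 0.1772, -0.7220) x1=(-1.7003, -0.5516, -1.2449)
step 17: x0=(0.8751, 0.1616, -0.7095) x1=(-1.6786, -0.5465, -1.2148)

no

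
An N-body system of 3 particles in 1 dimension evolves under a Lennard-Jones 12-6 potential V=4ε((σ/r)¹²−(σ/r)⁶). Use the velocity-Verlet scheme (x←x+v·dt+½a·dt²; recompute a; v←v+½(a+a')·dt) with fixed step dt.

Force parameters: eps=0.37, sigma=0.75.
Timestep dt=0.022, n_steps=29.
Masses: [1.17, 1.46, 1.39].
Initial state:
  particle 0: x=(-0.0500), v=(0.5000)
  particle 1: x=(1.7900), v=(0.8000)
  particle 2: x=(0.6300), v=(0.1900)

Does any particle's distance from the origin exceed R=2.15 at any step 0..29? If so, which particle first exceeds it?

step 0: x0=(-0.0500) x1=(1.7900) x2=(0.6300)
step 1: x0=(-0.0516) x1=(1.8075) x2=(0.6449)
step 2: x0=(-0.0707) x1=(1.8249) x2=(0.6746)
step 3: x0=(-0.0952) x1=(1.8421) x2=(0.7091)
step 4: x0=(-0.1207) x1=(1.8590) x2=(0.7447)
step 5: x0=(-0.1459) x1=(1.8758) x2=(0.7802)
step 6: x0=(-0.1706) x1=(1.8924) x2=(0.8155)
step 7: x0=(-0.1948) x1=(1.9087) x2=(0.8507)
step 8: x0=(-0.2187) x1=(1.9248) x2=(0.8858)
step 9: x0=(-0.2424) x1=(1.9406) x2=(0.9211)
step 10: x0=(-0.2658) x1=(1.9560) x2=(0.9565)
step 11: x0=(-0.2891) x1=(1.9711) x2=(0.9922)
step 12: x0=(-0.3123) x1=(1.9859) x2=(1.0281)
step 13: x0=(-0.3354) x1=(2.0002) x2=(1.0644)
step 14: x0=(-0.3584) x1=(2.0142) x2=(1.1011)
step 15: x0=(-0.3814) x1=(2.0278) x2=(1.1381)
step 16: x0=(-0.4044) x1=(2.0410) x2=(1.1754)
step 17: x0=(-0.4273) x1=(2.0541) x2=(1.2130)
step 18: x0=(-0.4502) x1=(2.0671) x2=(1.2505)
step 19: x0=(-0.4731) x1=(2.0806) x2=(1.2875)
step 20: x0=(-0.4960) x1=(2.0952) x2=(1.3234)
step 21: x0=(-0.5189) x1=(2.1120) x2=(1.3569)
step 22: x0=(-0.5418) x1=(2.1323) x2=(1.3868)
step 23: x0=(-0.5646) x1=(2.1569) x2=(1.4121)
step 24: x0=(-0.5875) x1=(2.1860) x2=(1.4326)
step 25: x0=(-0.6103) x1=(2.2187) x2=(1.4494)
step 26: x0=(-0.6331) x1=(2.2538) x2=(1.4637)
step 27: x0=(-0.6560) x1=(2.2901) x2=(1.4767)
step 28: x0=(-0.6788) x1=(2.3270) x2=(1.4892)
step 29: x0=(-0.7016) x1=(2.3639) x2=(1.5016)

yes, particle 1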